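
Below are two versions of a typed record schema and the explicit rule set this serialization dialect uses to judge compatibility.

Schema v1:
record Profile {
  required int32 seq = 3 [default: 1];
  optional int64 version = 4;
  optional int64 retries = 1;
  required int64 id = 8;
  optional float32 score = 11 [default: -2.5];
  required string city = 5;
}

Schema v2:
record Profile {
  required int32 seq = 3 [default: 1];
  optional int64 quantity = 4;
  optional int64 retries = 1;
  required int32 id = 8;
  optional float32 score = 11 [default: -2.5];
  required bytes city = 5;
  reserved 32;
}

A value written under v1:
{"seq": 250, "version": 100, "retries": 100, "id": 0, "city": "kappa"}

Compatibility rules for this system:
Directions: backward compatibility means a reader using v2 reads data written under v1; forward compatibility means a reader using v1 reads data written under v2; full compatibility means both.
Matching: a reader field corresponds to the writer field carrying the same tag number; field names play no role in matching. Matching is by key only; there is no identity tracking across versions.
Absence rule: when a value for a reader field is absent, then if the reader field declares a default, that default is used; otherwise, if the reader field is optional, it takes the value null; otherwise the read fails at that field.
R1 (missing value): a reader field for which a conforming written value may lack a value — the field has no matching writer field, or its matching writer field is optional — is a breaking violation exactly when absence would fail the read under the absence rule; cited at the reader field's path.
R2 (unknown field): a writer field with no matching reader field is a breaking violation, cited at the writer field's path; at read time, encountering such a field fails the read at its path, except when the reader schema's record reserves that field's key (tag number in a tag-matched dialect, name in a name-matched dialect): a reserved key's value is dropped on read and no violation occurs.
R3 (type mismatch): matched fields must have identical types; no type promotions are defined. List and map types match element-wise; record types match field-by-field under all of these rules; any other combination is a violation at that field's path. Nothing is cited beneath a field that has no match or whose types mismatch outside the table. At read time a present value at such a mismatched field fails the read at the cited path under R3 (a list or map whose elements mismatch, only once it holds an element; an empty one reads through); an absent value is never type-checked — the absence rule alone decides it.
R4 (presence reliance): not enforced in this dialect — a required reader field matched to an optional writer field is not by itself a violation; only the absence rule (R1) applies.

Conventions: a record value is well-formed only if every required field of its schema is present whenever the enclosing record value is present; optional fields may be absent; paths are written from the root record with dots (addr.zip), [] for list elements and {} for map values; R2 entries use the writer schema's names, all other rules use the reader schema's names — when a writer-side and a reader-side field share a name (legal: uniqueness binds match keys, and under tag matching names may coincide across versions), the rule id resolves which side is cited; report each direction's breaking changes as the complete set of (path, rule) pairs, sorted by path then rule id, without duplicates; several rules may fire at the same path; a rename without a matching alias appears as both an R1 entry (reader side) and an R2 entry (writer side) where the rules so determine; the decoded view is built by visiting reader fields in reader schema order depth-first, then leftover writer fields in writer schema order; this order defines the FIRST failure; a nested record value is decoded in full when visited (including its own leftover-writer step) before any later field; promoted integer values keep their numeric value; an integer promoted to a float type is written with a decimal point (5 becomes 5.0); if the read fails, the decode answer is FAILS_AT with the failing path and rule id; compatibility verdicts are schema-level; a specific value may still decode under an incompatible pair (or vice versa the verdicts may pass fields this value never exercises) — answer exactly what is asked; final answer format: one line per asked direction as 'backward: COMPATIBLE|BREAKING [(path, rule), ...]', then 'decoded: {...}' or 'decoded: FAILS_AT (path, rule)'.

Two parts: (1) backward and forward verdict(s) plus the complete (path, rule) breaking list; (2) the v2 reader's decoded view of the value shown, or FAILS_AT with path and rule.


in Profile below, arrows point writer -> reader
backward pass over Profile, reader schema v2, writer schema v1:
  seq <- seq (int32 -> int32, writer required)
  quantity <- version (int64 -> int64, writer optional)
  retries <- retries (int64 -> int64, writer optional)
  id <- id (int64 -> int32, writer required)
  score <- score (float32 -> float32, writer optional)
  city <- city (string -> bytes, writer required)
  breaking: (city, R3)
  breaking: (id, R3)
  => backward: BREAKING (2)
forward pass over Profile, reader schema v1, writer schema v2:
  seq <- seq (int32 -> int32, writer required)
  version <- quantity (int64 -> int64, writer optional)
  retries <- retries (int64 -> int64, writer optional)
  id <- id (int32 -> int64, writer required)
  score <- score (float32 -> float32, writer optional)
  city <- city (bytes -> string, writer required)
  breaking: (city, R3)
  breaking: (id, R3)
  => forward: BREAKING (2)
decode walk for Profile under reader schema v2:
  seq := 250
  quantity := 100 (from writer version)
  retries := 100
  read fails at id under R3
  => FAILS_AT (id, R3)

backward: BREAKING [(city, R3), (id, R3)]; forward: BREAKING [(city, R3), (id, R3)]; decoded: FAILS_AT (id, R3)


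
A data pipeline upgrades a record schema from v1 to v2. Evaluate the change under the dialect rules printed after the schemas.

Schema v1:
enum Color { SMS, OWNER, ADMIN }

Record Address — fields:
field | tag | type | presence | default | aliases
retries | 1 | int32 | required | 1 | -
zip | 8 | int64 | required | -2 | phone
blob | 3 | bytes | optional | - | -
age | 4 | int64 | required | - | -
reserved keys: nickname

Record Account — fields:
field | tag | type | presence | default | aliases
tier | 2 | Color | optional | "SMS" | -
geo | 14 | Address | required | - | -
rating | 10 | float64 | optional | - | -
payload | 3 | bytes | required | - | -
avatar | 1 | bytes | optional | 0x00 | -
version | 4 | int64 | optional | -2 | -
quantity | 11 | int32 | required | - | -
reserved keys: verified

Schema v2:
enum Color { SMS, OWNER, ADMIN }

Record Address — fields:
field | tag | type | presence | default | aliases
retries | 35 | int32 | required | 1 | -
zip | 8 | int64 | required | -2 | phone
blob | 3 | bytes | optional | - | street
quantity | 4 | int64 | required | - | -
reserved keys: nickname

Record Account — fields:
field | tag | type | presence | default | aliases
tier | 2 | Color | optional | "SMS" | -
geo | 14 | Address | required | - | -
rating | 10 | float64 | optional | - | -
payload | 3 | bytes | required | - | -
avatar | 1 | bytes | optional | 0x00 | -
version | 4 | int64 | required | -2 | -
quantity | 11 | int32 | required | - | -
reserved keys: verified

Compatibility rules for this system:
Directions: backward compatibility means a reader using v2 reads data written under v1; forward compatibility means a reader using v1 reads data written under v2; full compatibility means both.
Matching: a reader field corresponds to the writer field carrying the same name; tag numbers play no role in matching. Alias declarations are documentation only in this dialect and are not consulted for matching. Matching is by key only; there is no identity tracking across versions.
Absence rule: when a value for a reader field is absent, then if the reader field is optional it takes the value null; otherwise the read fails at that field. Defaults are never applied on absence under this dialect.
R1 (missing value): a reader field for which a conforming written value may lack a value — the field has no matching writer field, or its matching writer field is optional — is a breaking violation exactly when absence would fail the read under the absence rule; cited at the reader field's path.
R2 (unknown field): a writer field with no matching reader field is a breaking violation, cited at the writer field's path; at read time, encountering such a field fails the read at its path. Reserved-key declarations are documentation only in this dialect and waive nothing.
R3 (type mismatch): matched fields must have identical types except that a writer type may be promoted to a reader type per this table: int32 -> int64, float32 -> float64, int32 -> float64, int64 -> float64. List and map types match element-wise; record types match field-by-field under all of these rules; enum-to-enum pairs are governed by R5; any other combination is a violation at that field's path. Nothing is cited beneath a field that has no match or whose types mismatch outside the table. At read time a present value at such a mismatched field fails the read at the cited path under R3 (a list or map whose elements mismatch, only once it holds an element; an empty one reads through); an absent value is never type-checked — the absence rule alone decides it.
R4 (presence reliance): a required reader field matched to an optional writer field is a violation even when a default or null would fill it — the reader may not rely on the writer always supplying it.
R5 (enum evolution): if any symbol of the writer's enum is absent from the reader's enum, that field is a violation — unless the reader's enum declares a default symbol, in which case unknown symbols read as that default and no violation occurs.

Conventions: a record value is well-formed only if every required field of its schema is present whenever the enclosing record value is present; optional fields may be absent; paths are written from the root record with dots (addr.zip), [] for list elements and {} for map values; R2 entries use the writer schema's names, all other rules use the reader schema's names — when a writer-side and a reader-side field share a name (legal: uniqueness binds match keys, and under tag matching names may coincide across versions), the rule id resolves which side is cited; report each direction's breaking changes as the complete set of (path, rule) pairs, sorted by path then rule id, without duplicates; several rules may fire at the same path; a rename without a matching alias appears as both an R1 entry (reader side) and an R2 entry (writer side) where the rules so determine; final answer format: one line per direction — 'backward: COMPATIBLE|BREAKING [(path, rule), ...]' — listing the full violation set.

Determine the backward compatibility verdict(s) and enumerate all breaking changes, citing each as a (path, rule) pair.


backward: BREAKING [(geo.age, R2), (geo.quantity, R1), (version, R1), (version, R4)]

each type pair in Account: writer, then reader
backward for Account (reader v2, writer v1):
  Color -> Color, writer optional: tier aligns to tier
  Address -> Address, writer required: geo aligns to geo
  float64 -> float64, writer optional: rating aligns to rating
  bytes -> bytes, writer required: payload aligns to payload
  bytes -> bytes, writer optional: avatar aligns to avatar
  int64 -> int64, writer optional: version aligns to version
  int32 -> int32, writer required: quantity aligns to quantity
  int32 -> int32, writer required: geo.retries aligns to geo.retries
  int64 -> int64, writer required: geo.zip aligns to geo.zip
  bytes -> bytes, writer optional: geo.blob aligns to geo.blob
  geo.quantity has no writer counterpart
  geo.age (writer side), unknown to reader
  R2 fires at geo.age
  R1 fires at geo.quantity
  R1 fires at version
  R4 fires at version
  => 4 violation(s): backward is BREAKING for Account
remaining Account differences; none change what is asked:
  field retries in record Address: tag 1 changed to 35 -> inert for the asked Account verdict: nothing fires


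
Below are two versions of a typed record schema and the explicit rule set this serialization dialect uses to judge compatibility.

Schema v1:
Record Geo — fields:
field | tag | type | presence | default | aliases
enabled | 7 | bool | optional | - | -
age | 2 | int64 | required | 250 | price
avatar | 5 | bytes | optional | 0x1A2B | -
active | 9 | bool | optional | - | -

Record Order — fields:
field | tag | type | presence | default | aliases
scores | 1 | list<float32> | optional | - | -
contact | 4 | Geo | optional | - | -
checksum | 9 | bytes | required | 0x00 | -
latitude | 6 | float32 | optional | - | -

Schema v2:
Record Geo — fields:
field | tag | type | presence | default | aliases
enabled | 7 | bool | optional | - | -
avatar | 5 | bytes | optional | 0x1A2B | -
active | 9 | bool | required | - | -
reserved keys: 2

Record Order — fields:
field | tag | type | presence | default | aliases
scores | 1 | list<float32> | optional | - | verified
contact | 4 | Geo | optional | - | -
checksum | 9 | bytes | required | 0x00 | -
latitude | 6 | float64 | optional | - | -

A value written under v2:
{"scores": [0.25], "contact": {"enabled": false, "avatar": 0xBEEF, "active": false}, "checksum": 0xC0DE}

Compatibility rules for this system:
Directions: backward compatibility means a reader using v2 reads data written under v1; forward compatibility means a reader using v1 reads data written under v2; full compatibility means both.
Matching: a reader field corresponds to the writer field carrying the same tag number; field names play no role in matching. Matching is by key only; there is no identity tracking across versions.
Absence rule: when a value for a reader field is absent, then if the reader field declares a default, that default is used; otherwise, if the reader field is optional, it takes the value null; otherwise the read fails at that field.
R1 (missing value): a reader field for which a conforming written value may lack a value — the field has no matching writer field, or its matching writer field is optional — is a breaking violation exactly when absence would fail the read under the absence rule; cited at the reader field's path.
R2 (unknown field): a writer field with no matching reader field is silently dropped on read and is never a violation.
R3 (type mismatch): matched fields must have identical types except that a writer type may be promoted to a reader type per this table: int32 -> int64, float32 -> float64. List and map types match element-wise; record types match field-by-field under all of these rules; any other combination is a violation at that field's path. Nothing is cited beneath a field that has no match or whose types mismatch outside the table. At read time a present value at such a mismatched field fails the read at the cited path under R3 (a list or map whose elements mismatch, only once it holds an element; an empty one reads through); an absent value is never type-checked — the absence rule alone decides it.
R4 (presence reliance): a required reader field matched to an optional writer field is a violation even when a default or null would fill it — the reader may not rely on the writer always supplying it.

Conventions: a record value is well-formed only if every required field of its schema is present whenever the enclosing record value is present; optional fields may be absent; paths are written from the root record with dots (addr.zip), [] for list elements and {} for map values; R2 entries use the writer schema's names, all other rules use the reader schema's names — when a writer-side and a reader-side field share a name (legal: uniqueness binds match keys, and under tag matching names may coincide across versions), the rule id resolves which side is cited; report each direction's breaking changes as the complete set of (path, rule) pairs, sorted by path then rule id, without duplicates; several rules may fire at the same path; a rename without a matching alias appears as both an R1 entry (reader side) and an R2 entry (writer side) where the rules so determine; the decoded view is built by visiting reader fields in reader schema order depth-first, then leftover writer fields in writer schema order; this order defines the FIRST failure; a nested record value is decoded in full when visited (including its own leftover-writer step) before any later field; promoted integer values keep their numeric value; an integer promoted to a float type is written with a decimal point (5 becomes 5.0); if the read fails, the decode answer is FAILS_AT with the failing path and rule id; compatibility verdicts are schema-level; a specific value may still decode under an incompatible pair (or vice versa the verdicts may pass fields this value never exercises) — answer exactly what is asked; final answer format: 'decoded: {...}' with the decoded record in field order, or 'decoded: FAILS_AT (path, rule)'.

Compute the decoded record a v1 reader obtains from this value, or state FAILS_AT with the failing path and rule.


decoded: {"scores": [0.25], "contact": {"enabled": false, "age": 250, "avatar": 0xBEEF, "active": false}, "checksum": 0xC0DE, "latitude": null}

each type pair in Order: writer, then reader
decode walk for Order under reader schema v1:
  scores := [0.25]
  contact.enabled := false
  contact.age := 250 (no value, default fills)
  contact.avatar := 0xBEEF
  contact.active := false
  checksum := 0xC0DE
  latitude := null (not supplied -> null)
  => decoded: {"scores": [0.25], "contact": {"enabled": false, "age": 250, "avatar": 0xBEEF, "active": false}, "checksum": 0xC0DE, "latitude": null}
the rest of the Order diff is inert for this question:
  field latitude in record Order: type float32 changed to float64 -> changes Order's schema-level verdicts only — the decode of this value is the same
  field active in record Geo: optional changed to required -> changes Order's schema-level verdicts only — the decode of this value is the same
  removed field age from record Geo (its key 2 joins the reserved list) -> no rule fires on it and the decoded Order view is identical with or without it


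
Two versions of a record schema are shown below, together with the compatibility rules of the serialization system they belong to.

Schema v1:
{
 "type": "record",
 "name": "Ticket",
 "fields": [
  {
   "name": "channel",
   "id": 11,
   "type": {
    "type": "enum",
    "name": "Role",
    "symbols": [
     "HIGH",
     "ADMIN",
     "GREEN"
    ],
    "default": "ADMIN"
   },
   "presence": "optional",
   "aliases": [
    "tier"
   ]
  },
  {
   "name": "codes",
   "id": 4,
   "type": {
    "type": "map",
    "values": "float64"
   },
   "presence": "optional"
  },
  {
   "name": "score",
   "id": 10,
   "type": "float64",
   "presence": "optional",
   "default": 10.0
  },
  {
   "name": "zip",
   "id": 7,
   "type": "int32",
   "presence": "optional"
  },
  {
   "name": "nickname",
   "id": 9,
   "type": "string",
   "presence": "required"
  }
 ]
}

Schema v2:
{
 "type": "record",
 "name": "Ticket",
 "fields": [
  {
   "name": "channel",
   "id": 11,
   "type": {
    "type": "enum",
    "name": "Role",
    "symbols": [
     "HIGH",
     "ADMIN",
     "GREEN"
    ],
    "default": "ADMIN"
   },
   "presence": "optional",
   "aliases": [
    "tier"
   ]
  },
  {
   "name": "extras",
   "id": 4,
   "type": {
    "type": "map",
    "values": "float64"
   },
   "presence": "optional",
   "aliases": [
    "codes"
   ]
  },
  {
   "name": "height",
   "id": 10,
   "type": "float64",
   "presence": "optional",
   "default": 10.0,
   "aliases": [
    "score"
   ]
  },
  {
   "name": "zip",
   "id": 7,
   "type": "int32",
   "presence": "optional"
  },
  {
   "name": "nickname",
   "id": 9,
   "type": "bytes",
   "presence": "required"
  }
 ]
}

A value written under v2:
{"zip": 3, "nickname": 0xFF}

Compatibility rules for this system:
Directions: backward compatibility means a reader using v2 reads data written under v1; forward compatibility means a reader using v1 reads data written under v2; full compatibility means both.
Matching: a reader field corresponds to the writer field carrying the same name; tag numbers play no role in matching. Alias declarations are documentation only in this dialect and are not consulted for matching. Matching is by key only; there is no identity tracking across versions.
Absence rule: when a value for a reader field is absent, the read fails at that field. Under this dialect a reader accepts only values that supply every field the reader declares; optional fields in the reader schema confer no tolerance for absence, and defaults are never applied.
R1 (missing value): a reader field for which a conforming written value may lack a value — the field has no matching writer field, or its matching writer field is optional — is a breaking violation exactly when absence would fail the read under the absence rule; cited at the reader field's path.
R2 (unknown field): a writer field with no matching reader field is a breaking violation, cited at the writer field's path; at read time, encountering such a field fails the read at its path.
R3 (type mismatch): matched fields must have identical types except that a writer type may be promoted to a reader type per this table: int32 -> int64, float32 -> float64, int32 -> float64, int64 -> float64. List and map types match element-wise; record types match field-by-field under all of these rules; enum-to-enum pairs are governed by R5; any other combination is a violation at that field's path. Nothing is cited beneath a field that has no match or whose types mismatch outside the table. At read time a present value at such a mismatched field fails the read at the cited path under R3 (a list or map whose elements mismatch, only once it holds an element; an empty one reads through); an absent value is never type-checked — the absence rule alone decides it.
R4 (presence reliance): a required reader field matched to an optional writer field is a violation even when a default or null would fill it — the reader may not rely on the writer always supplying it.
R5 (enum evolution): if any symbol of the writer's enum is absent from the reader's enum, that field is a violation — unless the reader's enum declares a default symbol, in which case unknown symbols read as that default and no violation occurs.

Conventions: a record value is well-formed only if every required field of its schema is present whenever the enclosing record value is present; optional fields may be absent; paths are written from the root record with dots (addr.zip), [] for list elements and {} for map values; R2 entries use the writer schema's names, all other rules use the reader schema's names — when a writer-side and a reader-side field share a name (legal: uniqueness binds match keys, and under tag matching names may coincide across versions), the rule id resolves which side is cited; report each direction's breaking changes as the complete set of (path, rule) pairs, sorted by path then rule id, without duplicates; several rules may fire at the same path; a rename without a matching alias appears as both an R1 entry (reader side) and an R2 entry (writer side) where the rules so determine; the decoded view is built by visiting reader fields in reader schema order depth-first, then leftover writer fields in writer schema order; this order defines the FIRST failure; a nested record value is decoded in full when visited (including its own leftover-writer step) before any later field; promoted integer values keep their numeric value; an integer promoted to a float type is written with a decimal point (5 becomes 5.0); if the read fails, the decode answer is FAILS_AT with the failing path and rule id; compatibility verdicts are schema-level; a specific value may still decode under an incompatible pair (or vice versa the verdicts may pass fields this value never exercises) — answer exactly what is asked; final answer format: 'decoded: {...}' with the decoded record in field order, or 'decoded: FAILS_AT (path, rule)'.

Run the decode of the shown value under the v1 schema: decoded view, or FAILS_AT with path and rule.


in Ticket below, arrows point writer -> reader
decode walk for Ticket under reader schema v1:
  read fails at channel under R1 (no fill)
  => FAILS_AT (channel, R1)
remaining Ticket differences; none change what is asked:
  renamed field codes to extras in record Ticket (alias codes declared on the renamed field) -> affects the rule determinations only; this particular Ticket value decodes identically
  field nickname in record Ticket: type string changed to bytes -> affects the rule determinations only; this particular Ticket value decodes identically
  renamed field score to height in record Ticket (alias score declared on the renamed field) -> affects the rule determinations only; this particular Ticket value decodes identically

decoded: FAILS_AT (channel, R1)


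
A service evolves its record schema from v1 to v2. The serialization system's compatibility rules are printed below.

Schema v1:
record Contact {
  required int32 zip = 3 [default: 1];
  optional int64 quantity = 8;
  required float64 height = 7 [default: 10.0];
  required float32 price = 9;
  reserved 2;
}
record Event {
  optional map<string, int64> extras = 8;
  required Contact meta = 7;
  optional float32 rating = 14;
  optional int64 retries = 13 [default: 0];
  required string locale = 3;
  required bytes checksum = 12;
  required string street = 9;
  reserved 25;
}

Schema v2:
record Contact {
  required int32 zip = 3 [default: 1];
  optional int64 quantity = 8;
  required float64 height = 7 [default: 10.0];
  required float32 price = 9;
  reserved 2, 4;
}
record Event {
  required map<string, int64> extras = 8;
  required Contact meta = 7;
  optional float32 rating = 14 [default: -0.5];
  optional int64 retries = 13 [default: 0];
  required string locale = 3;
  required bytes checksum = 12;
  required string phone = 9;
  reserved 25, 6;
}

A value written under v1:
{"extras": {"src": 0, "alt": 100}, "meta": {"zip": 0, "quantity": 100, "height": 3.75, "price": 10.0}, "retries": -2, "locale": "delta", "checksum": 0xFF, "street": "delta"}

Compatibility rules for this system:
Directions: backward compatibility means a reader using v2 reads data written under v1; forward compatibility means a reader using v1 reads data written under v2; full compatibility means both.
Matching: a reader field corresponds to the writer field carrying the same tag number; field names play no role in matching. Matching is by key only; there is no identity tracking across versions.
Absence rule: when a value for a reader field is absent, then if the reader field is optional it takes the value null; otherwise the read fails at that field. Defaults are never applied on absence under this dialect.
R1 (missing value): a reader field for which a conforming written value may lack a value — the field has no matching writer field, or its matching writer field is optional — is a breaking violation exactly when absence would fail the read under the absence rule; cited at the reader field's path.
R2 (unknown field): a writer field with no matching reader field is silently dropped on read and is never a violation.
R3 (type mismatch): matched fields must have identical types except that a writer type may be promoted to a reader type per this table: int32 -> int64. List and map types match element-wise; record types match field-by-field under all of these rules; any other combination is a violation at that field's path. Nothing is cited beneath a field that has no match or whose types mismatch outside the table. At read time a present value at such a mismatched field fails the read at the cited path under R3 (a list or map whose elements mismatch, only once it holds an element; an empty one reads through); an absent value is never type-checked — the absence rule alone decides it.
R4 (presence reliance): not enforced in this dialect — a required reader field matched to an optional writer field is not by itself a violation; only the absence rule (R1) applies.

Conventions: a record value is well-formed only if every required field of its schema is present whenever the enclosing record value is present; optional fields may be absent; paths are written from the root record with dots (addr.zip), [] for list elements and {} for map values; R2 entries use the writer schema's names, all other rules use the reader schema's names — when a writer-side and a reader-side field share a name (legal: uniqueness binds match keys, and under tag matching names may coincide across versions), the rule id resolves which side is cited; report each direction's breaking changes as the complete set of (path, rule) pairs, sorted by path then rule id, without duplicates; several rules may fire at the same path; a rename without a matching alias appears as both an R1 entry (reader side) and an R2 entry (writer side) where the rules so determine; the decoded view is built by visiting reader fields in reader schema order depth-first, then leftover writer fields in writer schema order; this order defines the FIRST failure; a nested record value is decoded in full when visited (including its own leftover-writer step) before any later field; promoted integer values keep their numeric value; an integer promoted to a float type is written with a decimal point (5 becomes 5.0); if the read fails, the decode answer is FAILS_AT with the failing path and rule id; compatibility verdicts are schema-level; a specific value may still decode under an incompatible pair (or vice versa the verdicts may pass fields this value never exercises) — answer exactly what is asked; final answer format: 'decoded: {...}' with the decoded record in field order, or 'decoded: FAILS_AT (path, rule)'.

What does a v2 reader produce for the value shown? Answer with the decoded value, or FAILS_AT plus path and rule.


each type pair in Event: writer, then reader
decode (reader v2):
  extras := {"src": 0, "alt": 100}
  meta.zip := 0
  meta.quantity := 100
  meta.height := 3.75
  meta.price := 10.0
  rating := null (absent, optional -> null)
  retries := -2
  locale := "delta"
  checksum := 0xFF
  phone := "delta" (from writer street)
  => decoded: {"extras": {"src": 0, "alt": 100}, "meta": {"zip": 0, "quantity": 100, "height": 3.75, "price": 10.0}, "rating": null, "retries": -2, "locale": "delta", "checksum": 0xFF, "phone": "delta"}
the other Event changes do not affect what is asked:
  field extras in record Event: optional changed to required -> shifts the Event verdicts, not this decode
  field rating in record Event: default set to -0.5 -> no rule fires on it and the decoded Event view is identical with or without it

decoded: {"extras": {"src": 0, "alt": 100}, "meta": {"zip": 0, "quantity": 100, "height": 3.75, "price": 10.0}, "rating": null, "retries": -2, "locale": "delta", "checksum": 0xFF, "phone": "delta"}


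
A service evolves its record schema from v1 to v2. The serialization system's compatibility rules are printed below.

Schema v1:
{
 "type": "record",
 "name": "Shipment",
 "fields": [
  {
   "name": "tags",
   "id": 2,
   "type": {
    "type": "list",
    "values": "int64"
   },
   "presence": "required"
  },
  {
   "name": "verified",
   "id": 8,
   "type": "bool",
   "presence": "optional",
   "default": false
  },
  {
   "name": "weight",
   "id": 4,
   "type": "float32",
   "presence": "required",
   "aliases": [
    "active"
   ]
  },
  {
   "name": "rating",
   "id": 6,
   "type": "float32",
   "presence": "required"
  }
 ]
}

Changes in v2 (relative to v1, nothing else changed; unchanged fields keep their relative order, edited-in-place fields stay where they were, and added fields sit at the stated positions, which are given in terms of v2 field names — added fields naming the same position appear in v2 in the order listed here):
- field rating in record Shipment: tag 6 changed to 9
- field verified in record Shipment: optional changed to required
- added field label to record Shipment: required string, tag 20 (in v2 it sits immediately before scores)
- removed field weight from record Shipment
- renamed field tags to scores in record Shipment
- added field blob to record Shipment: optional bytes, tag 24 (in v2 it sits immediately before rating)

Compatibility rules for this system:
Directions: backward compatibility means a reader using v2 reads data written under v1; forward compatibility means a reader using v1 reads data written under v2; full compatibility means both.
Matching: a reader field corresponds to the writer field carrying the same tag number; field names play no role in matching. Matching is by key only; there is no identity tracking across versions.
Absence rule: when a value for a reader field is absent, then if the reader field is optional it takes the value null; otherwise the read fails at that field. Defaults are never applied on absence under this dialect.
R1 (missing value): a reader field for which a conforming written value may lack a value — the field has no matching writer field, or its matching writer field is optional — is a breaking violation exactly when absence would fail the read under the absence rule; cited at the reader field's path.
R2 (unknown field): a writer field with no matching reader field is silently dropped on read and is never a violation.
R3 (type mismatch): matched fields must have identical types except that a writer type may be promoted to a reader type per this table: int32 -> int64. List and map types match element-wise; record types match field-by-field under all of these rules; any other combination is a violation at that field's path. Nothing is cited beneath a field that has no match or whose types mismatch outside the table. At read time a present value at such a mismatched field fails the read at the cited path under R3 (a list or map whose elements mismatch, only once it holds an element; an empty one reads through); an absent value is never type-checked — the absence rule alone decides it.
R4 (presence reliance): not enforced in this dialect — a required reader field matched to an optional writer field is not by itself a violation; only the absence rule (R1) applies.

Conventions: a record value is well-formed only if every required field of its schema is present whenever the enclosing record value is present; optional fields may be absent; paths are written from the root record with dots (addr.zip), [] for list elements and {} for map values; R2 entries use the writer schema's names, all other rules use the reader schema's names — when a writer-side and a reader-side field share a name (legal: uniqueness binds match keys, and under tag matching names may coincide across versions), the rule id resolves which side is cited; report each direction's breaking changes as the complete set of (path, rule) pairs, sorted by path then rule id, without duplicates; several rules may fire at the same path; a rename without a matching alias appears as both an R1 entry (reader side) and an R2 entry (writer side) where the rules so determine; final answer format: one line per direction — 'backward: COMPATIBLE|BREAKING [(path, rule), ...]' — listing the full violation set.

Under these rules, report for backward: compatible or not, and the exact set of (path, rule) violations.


backward: BREAKING [(label, R1), (rating, R1), (verified, R1)]

in Shipment below, arrows point writer -> reader
checking backward for Shipment: reader v2 against writer v1:
  label: no writer-side match
  scores: list<int64> -> list<int64>, writer required; from tags
  verified: bool -> bool, writer optional; from verified
  blob: no writer-side match
  rating: no writer-side match
  weight (writer side), unknown to reader
  rating (writer side), unknown to reader
  R1 fires at label
  R1 fires at rating
  R1 fires at verified
  => backward verdict for Shipment: BREAKING, 3 violation(s)
checking off the Shipment differences that do not matter here:
  removed field weight from record Shipment -> its effect on Shipment is confined to the forward direction, not asked
  renamed field tags to scores in record Shipment -> triggers nothing under Shipment's printed rules — same verdict
  added field blob to record Shipment: optional bytes, tag 24 (in v2 it sits immediately before rating) -> triggers nothing under Shipment's printed rules — same verdict


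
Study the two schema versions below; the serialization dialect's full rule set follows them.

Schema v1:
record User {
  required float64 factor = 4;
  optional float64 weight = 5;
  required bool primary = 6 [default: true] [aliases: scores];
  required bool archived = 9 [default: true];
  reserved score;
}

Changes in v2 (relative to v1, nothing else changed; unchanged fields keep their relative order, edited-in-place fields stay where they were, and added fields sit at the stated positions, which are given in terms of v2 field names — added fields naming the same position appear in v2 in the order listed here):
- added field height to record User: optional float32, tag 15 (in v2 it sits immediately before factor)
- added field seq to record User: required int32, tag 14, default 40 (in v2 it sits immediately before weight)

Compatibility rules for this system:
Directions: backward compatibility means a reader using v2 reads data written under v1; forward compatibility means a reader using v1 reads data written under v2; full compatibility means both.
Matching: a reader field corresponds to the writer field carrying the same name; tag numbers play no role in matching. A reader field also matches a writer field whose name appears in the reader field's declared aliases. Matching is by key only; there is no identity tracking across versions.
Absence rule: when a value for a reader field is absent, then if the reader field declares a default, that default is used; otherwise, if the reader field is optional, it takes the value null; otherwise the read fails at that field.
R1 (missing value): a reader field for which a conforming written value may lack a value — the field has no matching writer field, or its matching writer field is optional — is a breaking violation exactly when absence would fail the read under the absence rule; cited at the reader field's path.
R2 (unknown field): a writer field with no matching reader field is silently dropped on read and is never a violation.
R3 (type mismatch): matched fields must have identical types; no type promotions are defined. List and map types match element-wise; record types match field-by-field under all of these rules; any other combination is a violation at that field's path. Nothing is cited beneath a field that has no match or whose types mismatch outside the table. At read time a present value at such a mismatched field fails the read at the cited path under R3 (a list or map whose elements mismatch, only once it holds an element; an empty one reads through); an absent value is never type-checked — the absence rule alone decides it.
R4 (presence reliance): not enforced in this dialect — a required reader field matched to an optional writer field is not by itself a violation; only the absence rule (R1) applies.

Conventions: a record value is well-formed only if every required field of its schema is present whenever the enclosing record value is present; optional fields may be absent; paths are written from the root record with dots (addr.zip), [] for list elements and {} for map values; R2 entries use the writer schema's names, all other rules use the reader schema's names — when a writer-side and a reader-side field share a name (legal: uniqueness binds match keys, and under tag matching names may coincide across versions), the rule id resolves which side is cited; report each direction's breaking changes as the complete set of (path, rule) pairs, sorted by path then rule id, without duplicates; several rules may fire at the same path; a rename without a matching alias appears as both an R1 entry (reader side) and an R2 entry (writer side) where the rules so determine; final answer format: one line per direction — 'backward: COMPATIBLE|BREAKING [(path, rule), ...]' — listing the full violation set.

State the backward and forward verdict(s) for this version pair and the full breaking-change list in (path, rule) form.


arrows below run writer -> reader for User
backward for User (reader v2, writer v1):
  height: no writer-side match
  factor: paired with writer factor (float64 -> float64; writer required)
  seq: no writer-side match
  weight: paired with writer weight (float64 -> float64; writer optional)
  primary: paired with writer primary (bool -> bool; writer required)
  archived: paired with writer archived (bool -> bool; writer required)
  => backward: COMPATIBLE
forward for User (reader v1, writer v2):
  factor: paired with writer factor (float64 -> float64; writer required)
  weight: paired with writer weight (float64 -> float64; writer optional)
  primary: paired with writer primary (bool -> bool; writer required)
  archived: paired with writer archived (bool -> bool; writer required)
  writer field height has no reader counterpart
  writer field seq has no reader counterpart
  => forward: COMPATIBLE

backward: COMPATIBLE []; forward: COMPATIBLE []
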